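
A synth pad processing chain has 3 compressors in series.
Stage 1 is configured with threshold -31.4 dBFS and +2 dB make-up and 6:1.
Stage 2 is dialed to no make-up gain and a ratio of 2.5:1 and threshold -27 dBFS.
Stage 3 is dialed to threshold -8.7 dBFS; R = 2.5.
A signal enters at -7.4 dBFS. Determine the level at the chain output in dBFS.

-26.36 dBFS

Stage 1: overshoot 24 dB → 24/6 = 4 dB → -27.4 dBFS; +2 dB make-up → -25.4 dBFS.
Stage 2: overshoot 1.6 dB → 1.6/2.5 = 0.64 dB → -26.36 dBFS.
Stage 3: -26.36 dBFS is at or below the -8.7 dBFS threshold — no compression; output -26.36 dBFS.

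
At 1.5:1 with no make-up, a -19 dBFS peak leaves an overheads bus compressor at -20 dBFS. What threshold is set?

-22 dBFS

Gain reduction = -19 − (-20) = 1 dB; output overshoot = GR / (R − 1) = 1 / 0.5 = 2 dB.
Threshold = output − output overshoot = -20 − 2 = -22 dBFS.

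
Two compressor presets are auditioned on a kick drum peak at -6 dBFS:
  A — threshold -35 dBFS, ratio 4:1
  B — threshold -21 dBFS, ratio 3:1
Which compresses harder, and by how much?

A: GR = 29 − 29/4 = 21.75 dB.
B: GR = 15 − 15/3 = 10 dB.
A applies 11.75 dB more gain reduction.

A, by 11.75 dB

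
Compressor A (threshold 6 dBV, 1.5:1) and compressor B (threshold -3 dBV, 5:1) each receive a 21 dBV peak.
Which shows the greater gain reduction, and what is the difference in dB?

A: 15 dB over, compressed to 10 dB over, so 5 dB of GR.
B: 24 dB over, compressed to 4.8 dB over, so 19.2 dB of GR.
Difference: 14.2 dB in favour of B.

B, by 14.2 dB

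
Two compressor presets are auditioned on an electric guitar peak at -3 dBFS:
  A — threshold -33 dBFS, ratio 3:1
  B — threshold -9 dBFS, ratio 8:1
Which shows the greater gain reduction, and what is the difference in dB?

A, by 14.75 dB

A: 30 dB over, compressed to 10 dB over, so 20 dB of GR.
B: 6 dB over, compressed to 0.75 dB over, so 5.25 dB of GR.
Difference: 14.75 dB in favour of A.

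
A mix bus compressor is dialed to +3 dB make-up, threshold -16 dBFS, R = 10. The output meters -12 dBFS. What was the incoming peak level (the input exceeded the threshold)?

Stripping the +3 dB make-up gives -15 dBFS at the gain stage.
That's 1 dB above the -16 dBFS threshold.
Undo the ratio: input overshoot = 1 × 10 = 10 dB, giving input = -6 dBFS.

-6 dBFS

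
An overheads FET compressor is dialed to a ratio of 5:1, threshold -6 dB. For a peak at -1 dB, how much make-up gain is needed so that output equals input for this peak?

The peak compresses to -6 + 5/5 = -5 dB.
To reach -1 dB requires -1 − (-5) = 4 dB of make-up.

4 dB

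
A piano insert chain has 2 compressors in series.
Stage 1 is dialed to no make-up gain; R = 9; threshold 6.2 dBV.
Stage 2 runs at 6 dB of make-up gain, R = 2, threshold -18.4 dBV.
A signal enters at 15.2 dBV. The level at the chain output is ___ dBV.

0.4 dBV

Stage 1: 9 dB above 6.2 dBV, reduced 9:1 to 1 dB above → 7.2 dBV.
Stage 2: overshoot 25.6 dB → 25.6/2 = 12.8 dB → -5.6 dBV; +6 dB make-up → 0.4 dBV.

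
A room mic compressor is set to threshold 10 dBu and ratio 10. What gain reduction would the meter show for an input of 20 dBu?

Overshoot = 20 − 10 = 10 dB.
At 10:1, output sits 10/10 = 1 dB above threshold.
Gain reduction = 10 − 1 = 9 dB.

9 dB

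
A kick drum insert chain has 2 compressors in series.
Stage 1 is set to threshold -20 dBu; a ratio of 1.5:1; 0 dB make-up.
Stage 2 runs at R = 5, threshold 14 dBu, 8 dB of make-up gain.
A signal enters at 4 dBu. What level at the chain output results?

Stage 1: overshoot 24 dB → 24/1.5 = 16 dB → -4 dBu.
Stage 2: below threshold (-4 ≤ 14); passes unchanged; make-up brings it to 4 dBu.

4 dBu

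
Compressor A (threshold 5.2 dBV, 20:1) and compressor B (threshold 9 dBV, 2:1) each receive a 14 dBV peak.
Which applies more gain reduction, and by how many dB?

A: 8.8 dB over, compressed to 0.44 dB over, so 8.36 dB of GR.
B: 5 dB over, compressed to 2.5 dB over, so 2.5 dB of GR.
A reduces 5.86 dB more.

A, by 5.86 dB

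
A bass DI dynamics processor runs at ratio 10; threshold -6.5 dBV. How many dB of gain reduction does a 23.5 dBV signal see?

23.5 dBV exceeds the threshold by 30 dB.
After 10:1 compression the overshoot becomes 30/10 = 3 dB.
Gain reduction = 30 − 3 = 27 dB.

27 dB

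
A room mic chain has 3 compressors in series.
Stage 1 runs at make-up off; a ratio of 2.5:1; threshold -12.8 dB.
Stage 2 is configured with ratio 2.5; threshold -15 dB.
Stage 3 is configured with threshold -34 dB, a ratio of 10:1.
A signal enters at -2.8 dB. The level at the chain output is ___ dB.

Stage 1: 10 dB above -12.8 dB, reduced 2.5:1 to 4 dB above → -8.8 dB.
Stage 2: overshoot 6.2 dB → 6.2/2.5 = 2.48 dB → -12.52 dB.
Stage 3: -12.52 dB is 21.48 dB over -34 dB; at 10:1 that becomes 2.148 dB over, giving -31.852 dB.

-31.852 dB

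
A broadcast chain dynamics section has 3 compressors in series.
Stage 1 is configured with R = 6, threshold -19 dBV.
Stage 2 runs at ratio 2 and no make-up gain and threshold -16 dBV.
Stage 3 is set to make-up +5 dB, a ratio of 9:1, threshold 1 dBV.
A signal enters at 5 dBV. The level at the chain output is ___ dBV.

Stage 1: 5 dBV is 24 dB over -19 dBV; at 6:1 that becomes 4 dB over, giving -15 dBV.
Stage 2: -15 dBV is 1 dB over -16 dBV; at 2:1 that becomes 0.5 dB over, giving -15.5 dBV.
Stage 3: -15.5 dBV is at or below the 1 dBV threshold — no compression; make-up brings it to -10.5 dBV.

-10.5 dBV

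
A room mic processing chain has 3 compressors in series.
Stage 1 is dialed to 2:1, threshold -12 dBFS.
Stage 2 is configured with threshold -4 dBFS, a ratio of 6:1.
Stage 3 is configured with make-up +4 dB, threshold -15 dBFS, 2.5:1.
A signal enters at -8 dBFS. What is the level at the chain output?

-9 dBFS

Stage 1: -8 dBFS is 4 dB over -12 dBFS; at 2:1 that becomes 2 dB over, giving -10 dBFS.
Stage 2: -10 dBFS ≤ -4 dBFS, so stage 2 doesn't engage; output -10 dBFS.
Stage 3: overshoot 5 dB → 5/2.5 = 2 dB → -13 dBFS; +4 dB make-up → -9 dBFS.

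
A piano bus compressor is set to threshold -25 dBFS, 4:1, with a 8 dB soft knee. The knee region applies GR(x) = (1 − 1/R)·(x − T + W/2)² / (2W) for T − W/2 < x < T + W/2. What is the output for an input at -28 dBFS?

-28.046875 dBFS

x − T + W/2 = -28 − (-25) + 4 = 1.
GR = (1 − 1/4) × 1² / 16 = 0.75 × 1 / 16 = 0.046875 dB.
Output = -28 − 0.046875 = -28.046875 dBFS.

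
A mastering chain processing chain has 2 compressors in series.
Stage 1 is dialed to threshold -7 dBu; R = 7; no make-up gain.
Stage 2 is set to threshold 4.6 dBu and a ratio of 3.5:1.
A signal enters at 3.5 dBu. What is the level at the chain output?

-5.5 dBu

Stage 1: 10.5 dB above -7 dBu, reduced 7:1 to 1.5 dB above → -5.5 dBu.
Stage 2: -5.5 dBu ≤ 4.6 dBu, so stage 2 doesn't engage; output -5.5 dBu.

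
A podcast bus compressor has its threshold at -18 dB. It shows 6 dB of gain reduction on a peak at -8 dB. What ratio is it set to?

2.5:1

Input overshoot = -8 − (-18) = 10 dB.
Output overshoot = 10 − 6 = 4 dB.
Ratio = input overshoot / output overshoot = 10 / 4 = 2.5.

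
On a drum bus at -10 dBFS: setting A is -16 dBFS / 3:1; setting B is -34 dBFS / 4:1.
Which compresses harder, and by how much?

A: GR = 6 − 6/3 = 4 dB.
B: GR = 24 − 24/4 = 18 dB.
B reduces 14 dB more.

B, by 14 dB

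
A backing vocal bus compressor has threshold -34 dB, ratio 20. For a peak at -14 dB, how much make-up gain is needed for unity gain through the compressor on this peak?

Without make-up, output = threshold + overshoot/20 = -34 + 1 = -33 dB.
Gap to target: 19 dB.

19 dB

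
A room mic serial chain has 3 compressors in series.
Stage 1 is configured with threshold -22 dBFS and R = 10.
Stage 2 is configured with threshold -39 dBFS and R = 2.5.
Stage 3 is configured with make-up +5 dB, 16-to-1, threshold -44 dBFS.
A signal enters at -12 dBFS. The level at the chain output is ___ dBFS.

-38.2375 dBFS

Stage 1: 10 dB above -22 dBFS, reduced 10:1 to 1 dB above → -21 dBFS.
Stage 2: -21 dBFS is 18 dB over -39 dBFS; at 2.5:1 that becomes 7.2 dB over, giving -31.8 dBFS.
Stage 3: -31.8 dBFS is 12.2 dB over -44 dBFS; at 16:1 that becomes 0.7625 dB over, giving -43.2375 dBFS; +5 dB make-up → -38.2375 dBFS.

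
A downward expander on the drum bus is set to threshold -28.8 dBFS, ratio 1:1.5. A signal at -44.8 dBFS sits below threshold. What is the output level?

Below threshold, a 1:1.5 expander applies gain = (1.5−1)×(T − x) of attenuation.
(1.5−1) × 16 = 8 dB, so output = -44.8 − 8 = -52.8 dBFS.

-52.8 dBFS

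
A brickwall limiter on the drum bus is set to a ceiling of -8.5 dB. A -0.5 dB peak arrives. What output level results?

-8.5 dB

A brickwall limiter is an ∞:1 compressor: any input above the ceiling is clamped to -8.5 dB.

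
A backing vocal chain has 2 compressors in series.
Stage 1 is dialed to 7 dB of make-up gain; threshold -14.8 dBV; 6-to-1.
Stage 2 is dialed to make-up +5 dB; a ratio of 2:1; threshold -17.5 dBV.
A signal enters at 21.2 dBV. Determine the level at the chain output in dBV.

Stage 1: 36 dB above -14.8 dBV, reduced 6:1 to 6 dB above → -8.8 dBV; +7 dB make-up → -1.8 dBV.
Stage 2: -1.8 dBV is 15.7 dB over -17.5 dBV; at 2:1 that becomes 7.85 dB over, giving -9.65 dBV; +5 dB make-up → -4.65 dBV.

-4.65 dBV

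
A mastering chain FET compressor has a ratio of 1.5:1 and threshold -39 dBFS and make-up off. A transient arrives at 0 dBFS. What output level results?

The input is 39 dB above the -39 dBFS threshold.
The 39 dB excess becomes 26 dB after 1.5:1 reduction.
So the level is -39 + 26 = -13 dBFS.

-13 dBFS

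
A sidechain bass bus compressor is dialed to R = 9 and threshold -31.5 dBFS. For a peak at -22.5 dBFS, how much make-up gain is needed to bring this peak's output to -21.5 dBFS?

The peak compresses to -31.5 + 9/9 = -30.5 dBFS.
To reach -21.5 dBFS requires -21.5 − (-30.5) = 9 dB of make-up.

9 dB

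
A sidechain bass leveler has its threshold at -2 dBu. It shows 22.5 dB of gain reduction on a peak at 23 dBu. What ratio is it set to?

10:1

Input overshoot = 23 − (-2) = 25 dB.
Output overshoot = 25 − 22.5 = 2.5 dB.
Ratio = input overshoot / output overshoot = 25 / 2.5 = 10.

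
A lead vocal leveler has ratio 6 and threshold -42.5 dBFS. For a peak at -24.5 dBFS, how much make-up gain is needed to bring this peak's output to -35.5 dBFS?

4 dB

Overshoot 18 dB → 18/6 = 3 dB after compression, so the compressed level is -42.5 + 3 = -39.5 dBFS.
Make-up = target − compressed = -35.5 − (-39.5) = 4 dB.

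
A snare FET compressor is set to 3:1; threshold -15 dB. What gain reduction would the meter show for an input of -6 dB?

-6 dB exceeds the threshold by 9 dB.
A 3:1 ratio leaves 3 dB of that excess.
So the signal is attenuated by 9 − 3 = 6 dB.

6 dB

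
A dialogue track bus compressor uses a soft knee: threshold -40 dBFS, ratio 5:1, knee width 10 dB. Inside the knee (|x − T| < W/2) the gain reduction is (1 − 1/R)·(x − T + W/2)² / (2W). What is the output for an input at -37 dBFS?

x − T + W/2 = -37 − (-40) + 5 = 8.
GR = (1 − 1/5) × 8² / 20 = 0.8 × 64 / 20 = 2.56 dB.
Output = -37 − 2.56 = -39.56 dBFS.

-39.56 dBFS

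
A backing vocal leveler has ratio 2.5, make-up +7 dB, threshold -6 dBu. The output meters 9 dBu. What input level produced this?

14 dBu

Remove make-up: 9 − 7 = 2 dBu.
The compressed level sits 2 − (-6) = 8 dB over threshold.
Undo the ratio: input overshoot = 8 × 2.5 = 20 dB, giving input = 14 dBu.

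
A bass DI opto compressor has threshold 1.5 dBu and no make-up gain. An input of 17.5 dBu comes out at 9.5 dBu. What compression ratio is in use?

Input overshoot = 17.5 − 1.5 = 16 dB; output overshoot = 9.5 − 1.5 = 8 dB.
Ratio = 16 / 8 = 2.

2:1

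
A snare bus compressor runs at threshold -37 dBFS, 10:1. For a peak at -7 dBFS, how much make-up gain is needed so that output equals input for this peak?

Overshoot 30 dB → 30/10 = 3 dB after compression, so the compressed level is -37 + 3 = -34 dBFS.
Make-up = target − compressed = -7 − (-34) = 27 dB.

27 dB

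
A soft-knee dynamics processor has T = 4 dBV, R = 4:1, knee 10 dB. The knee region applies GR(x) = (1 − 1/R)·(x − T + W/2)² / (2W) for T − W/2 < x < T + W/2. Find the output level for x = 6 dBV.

x − T + W/2 = 6 − 4 + 5 = 7.
GR = (1 − 1/4) × 7² / 20 = 0.75 × 49 / 20 = 1.8375 dB.
Output = 6 − 1.8375 = 4.1625 dBV.

4.1625 dBV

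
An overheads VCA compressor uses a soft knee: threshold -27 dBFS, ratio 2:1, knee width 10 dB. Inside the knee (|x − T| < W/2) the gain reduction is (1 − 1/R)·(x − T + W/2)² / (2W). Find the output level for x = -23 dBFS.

-25.025 dBFS

x − T + W/2 = -23 − (-27) + 5 = 9.
GR = (1 − 1/2) × 9² / 20 = 0.5 × 81 / 20 = 2.025 dB.
Output = -23 − 2.025 = -25.025 dBFS.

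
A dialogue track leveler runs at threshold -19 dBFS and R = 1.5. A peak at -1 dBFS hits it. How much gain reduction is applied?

6 dB

-1 dBFS exceeds the threshold by 18 dB.
At 1.5:1, output sits 18/1.5 = 12 dB above threshold.
So the signal is attenuated by 18 − 12 = 6 dB.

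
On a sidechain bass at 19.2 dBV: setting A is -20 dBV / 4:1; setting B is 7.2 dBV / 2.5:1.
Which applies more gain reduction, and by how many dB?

A, by 22.2 dB

A: overshoot 39.2 dB → output overshoot 9.8 dB → GR 29.4 dB.
B: overshoot 12 dB → output overshoot 4.8 dB → GR 7.2 dB.
A reduces 22.2 dB more.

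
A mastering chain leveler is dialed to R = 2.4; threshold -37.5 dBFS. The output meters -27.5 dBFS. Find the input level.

Post-compression overshoot = -27.5 − (-37.5) = 10 dB.
Undo the ratio: input overshoot = 10 × 2.4 = 24 dB, giving input = -13.5 dBFS.

-13.5 dBFS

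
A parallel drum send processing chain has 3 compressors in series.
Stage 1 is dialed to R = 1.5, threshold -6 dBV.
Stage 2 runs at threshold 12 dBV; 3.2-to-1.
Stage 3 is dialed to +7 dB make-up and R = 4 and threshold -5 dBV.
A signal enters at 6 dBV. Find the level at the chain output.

Stage 1: 12 dB above -6 dBV, reduced 1.5:1 to 8 dB above → 2 dBV.
Stage 2: below threshold (2 ≤ 12); passes unchanged; output 2 dBV.
Stage 3: overshoot 7 dB → 7/4 = 1.75 dB → -3.25 dBV; +7 dB make-up → 3.75 dBV.

3.75 dBV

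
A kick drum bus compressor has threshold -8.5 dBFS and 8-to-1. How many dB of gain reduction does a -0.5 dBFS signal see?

Overshoot = -0.5 − (-8.5) = 8 dB.
After 8:1 compression the overshoot becomes 8/8 = 1 dB.
Gain reduction = 8 − 1 = 7 dB.

7 dB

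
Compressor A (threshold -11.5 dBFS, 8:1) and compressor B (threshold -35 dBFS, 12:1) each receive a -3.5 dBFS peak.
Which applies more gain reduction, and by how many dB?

B, by 21.875 dB

A: overshoot 8 dB → output overshoot 1 dB → GR 7 dB.
B: overshoot 31.5 dB → output overshoot 2.625 dB → GR 28.875 dB.
Difference: 21.875 dB in favour of B.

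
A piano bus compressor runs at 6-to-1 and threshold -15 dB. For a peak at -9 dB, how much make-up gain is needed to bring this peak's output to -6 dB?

Without make-up, output = threshold + overshoot/6 = -15 + 1 = -14 dB.
Gap to target: 8 dB.

8 dB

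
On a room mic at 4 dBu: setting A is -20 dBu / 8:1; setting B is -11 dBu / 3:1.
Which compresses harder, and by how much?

A, by 11 dB

A: 24 dB over, compressed to 3 dB over, so 21 dB of GR.
B: 15 dB over, compressed to 5 dB over, so 10 dB of GR.
A reduces 11 dB more.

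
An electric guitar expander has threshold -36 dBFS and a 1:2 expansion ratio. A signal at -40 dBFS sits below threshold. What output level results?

-44 dBFS

Undershoot = (-36) − (-40) = 4 dB.
At 1:2, that expands to 8 dB under threshold.
Output = -36 − 8 = -44 dBFS.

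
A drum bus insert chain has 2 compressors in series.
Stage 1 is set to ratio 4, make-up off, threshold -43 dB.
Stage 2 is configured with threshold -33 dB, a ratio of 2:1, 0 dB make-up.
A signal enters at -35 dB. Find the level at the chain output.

Stage 1: overshoot 8 dB → 8/4 = 2 dB → -41 dB.
Stage 2: -41 dB ≤ -33 dB, so stage 2 doesn't engage; output -41 dB.

-41 dB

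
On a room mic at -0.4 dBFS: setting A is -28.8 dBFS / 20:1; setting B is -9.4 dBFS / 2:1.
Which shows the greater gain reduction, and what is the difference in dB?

A: overshoot 28.4 dB → output overshoot 1.42 dB → GR 26.98 dB.
B: overshoot 9 dB → output overshoot 4.5 dB → GR 4.5 dB.
A applies 22.48 dB more gain reduction.

A, by 22.48 dB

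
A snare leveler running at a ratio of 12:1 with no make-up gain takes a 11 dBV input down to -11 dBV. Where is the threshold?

Gain reduction = 11 − (-11) = 22 dB; output overshoot = GR / (R − 1) = 22 / 11 = 2 dB.
Threshold = output − output overshoot = -11 − 2 = -13 dBV.

-13 dBV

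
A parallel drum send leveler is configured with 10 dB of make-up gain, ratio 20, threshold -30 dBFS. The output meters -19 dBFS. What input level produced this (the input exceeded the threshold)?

Stripping the +10 dB make-up gives -29 dBFS at the gain stage.
That's 1 dB above the -30 dBFS threshold.
Before 20:1 compression the overshoot was 1 × 20 = 20 dB, so input = -30 + 20 = -10 dBFS.

-10 dBFS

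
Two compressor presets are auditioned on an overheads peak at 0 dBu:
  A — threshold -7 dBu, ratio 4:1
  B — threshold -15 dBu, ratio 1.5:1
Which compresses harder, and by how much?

A, by 0.25 dB

A: GR = 7 − 7/4 = 5.25 dB.
B: GR = 15 − 15/1.5 = 5 dB.
A reduces 0.25 dB more.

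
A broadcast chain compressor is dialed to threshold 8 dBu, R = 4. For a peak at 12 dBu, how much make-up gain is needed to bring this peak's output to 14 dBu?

Overshoot 4 dB → 4/4 = 1 dB after compression, so the compressed level is 8 + 1 = 9 dBu.
Make-up = target − compressed = 14 − 9 = 5 dB.

5 dB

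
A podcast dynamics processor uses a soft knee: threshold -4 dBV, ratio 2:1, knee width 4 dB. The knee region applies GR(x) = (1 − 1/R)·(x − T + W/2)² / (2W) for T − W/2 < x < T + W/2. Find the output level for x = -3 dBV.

x − T + W/2 = -3 − (-4) + 2 = 3.
GR = (1 − 1/2) × 3² / 8 = 0.5 × 9 / 8 = 0.5625 dB.
Output = -3 − 0.5625 = -3.5625 dBV.

-3.5625 dBV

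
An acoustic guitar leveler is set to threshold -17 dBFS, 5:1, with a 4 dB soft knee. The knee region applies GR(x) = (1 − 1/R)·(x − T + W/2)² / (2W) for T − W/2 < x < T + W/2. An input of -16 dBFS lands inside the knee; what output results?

-16.9 dBFS

x − T + W/2 = -16 − (-17) + 2 = 3.
GR = (1 − 1/5) × 3² / 8 = 0.8 × 9 / 8 = 0.9 dB.
Output = -16 − 0.9 = -16.9 dBFS.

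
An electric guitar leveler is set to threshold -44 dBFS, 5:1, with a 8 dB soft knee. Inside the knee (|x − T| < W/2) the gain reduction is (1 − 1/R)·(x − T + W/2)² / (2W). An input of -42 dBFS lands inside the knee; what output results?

x − T + W/2 = -42 − (-44) + 4 = 6.
GR = (1 − 1/5) × 6² / 16 = 0.8 × 36 / 16 = 1.8 dB.
Output = -42 − 1.8 = -43.8 dBFS.

-43.8 dBFS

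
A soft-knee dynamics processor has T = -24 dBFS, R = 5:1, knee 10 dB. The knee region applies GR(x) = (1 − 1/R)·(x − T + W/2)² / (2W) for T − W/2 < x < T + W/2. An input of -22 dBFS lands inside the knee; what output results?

-23.96 dBFS

x − T + W/2 = -22 − (-24) + 5 = 7.
GR = (1 − 1/5) × 7² / 20 = 0.8 × 49 / 20 = 1.96 dB.
Output = -22 − 1.96 = -23.96 dBFS.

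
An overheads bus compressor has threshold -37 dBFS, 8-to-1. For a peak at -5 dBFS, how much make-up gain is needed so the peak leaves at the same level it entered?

Without make-up, output = threshold + overshoot/8 = -37 + 4 = -33 dBFS.
Gap to target: 28 dB.

28 dB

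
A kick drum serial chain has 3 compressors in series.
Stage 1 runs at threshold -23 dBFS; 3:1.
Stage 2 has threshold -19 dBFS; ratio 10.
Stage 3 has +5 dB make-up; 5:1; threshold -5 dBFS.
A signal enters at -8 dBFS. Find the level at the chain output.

-13.9 dBFS

Stage 1: -8 dBFS is 15 dB over -23 dBFS; at 3:1 that becomes 5 dB over, giving -18 dBFS.
Stage 2: overshoot 1 dB → 1/10 = 0.1 dB → -18.9 dBFS.
Stage 3: -18.9 dBFS is at or below the -5 dBFS threshold — no compression; make-up brings it to -13.9 dBFS.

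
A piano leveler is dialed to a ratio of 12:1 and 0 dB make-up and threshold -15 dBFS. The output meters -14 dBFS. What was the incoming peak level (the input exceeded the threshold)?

That's 1 dB above the -15 dBFS threshold.
Input overshoot = R × output overshoot = 12 dB → input = -15 + 12 = -3 dBFS.

-3 dBFS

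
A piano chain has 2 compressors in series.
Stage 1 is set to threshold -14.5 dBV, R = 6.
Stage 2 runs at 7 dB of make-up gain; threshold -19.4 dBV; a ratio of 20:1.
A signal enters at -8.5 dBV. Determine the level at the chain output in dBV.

-12.105 dBV

Stage 1: -8.5 dBV is 6 dB over -14.5 dBV; at 6:1 that becomes 1 dB over, giving -13.5 dBV.
Stage 2: 5.9 dB above -19.4 dBV, reduced 20:1 to 0.295 dB above → -19.105 dBV; +7 dB make-up → -12.105 dBV.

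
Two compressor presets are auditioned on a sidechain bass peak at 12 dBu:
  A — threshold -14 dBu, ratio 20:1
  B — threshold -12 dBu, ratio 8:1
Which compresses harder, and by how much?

A: 26 dB over, compressed to 1.3 dB over, so 24.7 dB of GR.
B: 24 dB over, compressed to 3 dB over, so 21 dB of GR.
Difference: 3.7 dB in favour of A.

A, by 3.7 dB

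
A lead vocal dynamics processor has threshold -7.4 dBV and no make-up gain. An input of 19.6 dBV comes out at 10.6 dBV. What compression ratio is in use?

1.5:1

Input overshoot = 19.6 − (-7.4) = 27 dB; output overshoot = 10.6 − (-7.4) = 18 dB.
Ratio = 27 / 18 = 1.5.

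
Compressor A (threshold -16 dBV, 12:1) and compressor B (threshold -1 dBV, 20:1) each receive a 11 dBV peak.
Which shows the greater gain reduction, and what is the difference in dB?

A, by 13.35 dB

A: GR = 27 − 27/12 = 24.75 dB.
B: GR = 12 − 12/20 = 11.4 dB.
A applies 13.35 dB more gain reduction.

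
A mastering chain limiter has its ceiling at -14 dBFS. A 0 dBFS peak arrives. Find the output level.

-14 dBFS

A brickwall limiter is an ∞:1 compressor: any input above the ceiling is clamped to -14 dBFS.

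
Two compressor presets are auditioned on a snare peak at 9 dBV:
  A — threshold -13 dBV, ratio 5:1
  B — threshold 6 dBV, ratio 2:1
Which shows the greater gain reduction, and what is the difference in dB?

A, by 16.1 dB

A: 22 dB over, compressed to 4.4 dB over, so 17.6 dB of GR.
B: 3 dB over, compressed to 1.5 dB over, so 1.5 dB of GR.
A applies 16.1 dB more gain reduction.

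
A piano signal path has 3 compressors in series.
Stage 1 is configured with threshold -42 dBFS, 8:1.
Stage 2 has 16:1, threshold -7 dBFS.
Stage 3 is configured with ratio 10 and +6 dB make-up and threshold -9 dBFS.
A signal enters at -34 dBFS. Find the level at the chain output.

-35 dBFS

Stage 1: overshoot 8 dB → 8/8 = 1 dB → -41 dBFS.
Stage 2: below threshold (-41 ≤ -7); passes unchanged; output -41 dBFS.
Stage 3: -41 dBFS ≤ -9 dBFS, so stage 3 doesn't engage; make-up brings it to -35 dBFS.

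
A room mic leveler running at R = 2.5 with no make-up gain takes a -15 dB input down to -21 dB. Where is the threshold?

Gain reduction = -15 − (-21) = 6 dB; output overshoot = GR / (R − 1) = 6 / 1.5 = 4 dB.
Threshold = output − output overshoot = -21 − 4 = -25 dB.

-25 dB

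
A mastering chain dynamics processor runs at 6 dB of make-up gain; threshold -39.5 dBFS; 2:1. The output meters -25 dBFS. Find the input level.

-22.5 dBFS

Remove make-up: -25 − 6 = -31 dBFS.
The compressed level sits -31 − (-39.5) = 8.5 dB over threshold.
Input overshoot = R × output overshoot = 17 dB → input = -39.5 + 17 = -22.5 dBFS.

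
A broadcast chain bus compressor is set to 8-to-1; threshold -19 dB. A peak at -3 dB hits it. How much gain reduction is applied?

14 dB

Overshoot = -3 − (-19) = 16 dB.
After 8:1 compression the overshoot becomes 16/8 = 2 dB.
GR = overshoot in − overshoot out = 16 − 2 = 14 dB.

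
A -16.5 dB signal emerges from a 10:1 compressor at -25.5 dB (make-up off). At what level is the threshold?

Input is 10 dB above T (since output overshoot × R = input overshoot: (-25.5 − T)·10 = -16.5 − T gives T = -26.5 dB).
Check: -26.5 + (-16.5 − (-26.5))/10 = -26.5 + 1 = -25.5 dB. ✓

-26.5 dB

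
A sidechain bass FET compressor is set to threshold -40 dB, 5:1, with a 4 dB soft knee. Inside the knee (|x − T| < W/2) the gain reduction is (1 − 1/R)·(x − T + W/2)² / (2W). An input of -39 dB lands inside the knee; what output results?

x − T + W/2 = -39 − (-40) + 2 = 3.
GR = (1 − 1/5) × 3² / 8 = 0.8 × 9 / 8 = 0.9 dB.
Output = -39 − 0.9 = -39.9 dB.

-39.9 dB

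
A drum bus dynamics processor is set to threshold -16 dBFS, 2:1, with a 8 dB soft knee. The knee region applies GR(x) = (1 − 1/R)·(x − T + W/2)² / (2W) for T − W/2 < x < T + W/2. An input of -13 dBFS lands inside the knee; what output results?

-14.53125 dBFS

x − T + W/2 = -13 − (-16) + 4 = 7.
GR = (1 − 1/2) × 7² / 16 = 0.5 × 49 / 16 = 1.53125 dB.
Output = -13 − 1.53125 = -14.53125 dBFS.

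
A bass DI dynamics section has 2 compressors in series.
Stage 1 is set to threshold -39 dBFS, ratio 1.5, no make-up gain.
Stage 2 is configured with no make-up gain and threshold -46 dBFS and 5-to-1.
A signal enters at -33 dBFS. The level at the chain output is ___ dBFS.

-43.8 dBFS

Stage 1: 6 dB above -39 dBFS, reduced 1.5:1 to 4 dB above → -35 dBFS.
Stage 2: -35 dBFS is 11 dB over -46 dBFS; at 5:1 that becomes 2.2 dB over, giving -43.8 dBFS.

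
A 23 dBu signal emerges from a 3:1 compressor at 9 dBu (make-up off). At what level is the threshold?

2 dBu

Gain reduction = 23 − 9 = 14 dB; output overshoot = GR / (R − 1) = 14 / 2 = 7 dB.
Threshold = output − output overshoot = 9 − 7 = 2 dBu.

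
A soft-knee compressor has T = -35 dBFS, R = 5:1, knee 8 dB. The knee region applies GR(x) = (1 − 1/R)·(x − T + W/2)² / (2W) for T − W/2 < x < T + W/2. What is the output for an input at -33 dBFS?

-34.8 dBFS

x − T + W/2 = -33 − (-35) + 4 = 6.
GR = (1 − 1/5) × 6² / 16 = 0.8 × 36 / 16 = 1.8 dB.
Output = -33 − 1.8 = -34.8 dBFS.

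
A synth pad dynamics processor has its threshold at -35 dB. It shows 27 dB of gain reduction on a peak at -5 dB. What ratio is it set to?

Input overshoot = -5 − (-35) = 30 dB.
Output overshoot = 30 − 27 = 3 dB.
Ratio = input overshoot / output overshoot = 30 / 3 = 10.

10:1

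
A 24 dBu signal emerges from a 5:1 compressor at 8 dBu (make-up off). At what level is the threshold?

Gain reduction = 24 − 8 = 16 dB; output overshoot = GR / (R − 1) = 16 / 4 = 4 dB.
Threshold = output − output overshoot = 8 − 4 = 4 dBu.

4 dBu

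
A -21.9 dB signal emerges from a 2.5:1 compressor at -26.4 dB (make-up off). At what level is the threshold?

-29.4 dB

Let T be the threshold. Output overshoot = (input overshoot)/R, so -26.4 − T = (-21.9 − T)/2.5.
2.5·(-26.4 − T) = -21.9 − T → 1.5·T = -66 − (-21.9) = -44.1.
T = -44.1/1.5 = -29.4 dB.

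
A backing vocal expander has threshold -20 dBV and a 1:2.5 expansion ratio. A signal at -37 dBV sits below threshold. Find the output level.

Undershoot = (-20) − (-37) = 17 dB.
At 1:2.5, that expands to 42.5 dB under threshold.
Output = -20 − 42.5 = -62.5 dBV.

-62.5 dBV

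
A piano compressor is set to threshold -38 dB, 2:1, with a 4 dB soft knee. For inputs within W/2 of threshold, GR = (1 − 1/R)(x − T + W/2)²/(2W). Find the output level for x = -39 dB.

-39.0625 dB

x − T + W/2 = -39 − (-38) + 2 = 1.
GR = (1 − 1/2) × 1² / 8 = 0.5 × 1 / 8 = 0.0625 dB.
Output = -39 − 0.0625 = -39.0625 dB.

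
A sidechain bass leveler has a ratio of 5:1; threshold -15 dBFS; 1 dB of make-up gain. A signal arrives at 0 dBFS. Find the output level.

-11 dBFS

Overshoot: 0 − (-15) = 15 dB.
5:1 compression reduces that to 15/5 = 3 dB over.
So the level is -15 + 3 = -12 dBFS; make-up adds 1 dB, giving -11 dBFS.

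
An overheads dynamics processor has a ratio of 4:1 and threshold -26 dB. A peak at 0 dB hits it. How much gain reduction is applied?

19.5 dB

0 dB exceeds the threshold by 26 dB.
At 4:1, output sits 26/4 = 6.5 dB above threshold.
GR = overshoot in − overshoot out = 26 − 6.5 = 19.5 dB.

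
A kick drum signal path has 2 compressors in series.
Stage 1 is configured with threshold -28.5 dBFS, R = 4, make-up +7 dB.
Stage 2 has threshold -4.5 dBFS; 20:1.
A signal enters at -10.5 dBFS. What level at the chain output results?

-17 dBFS

Stage 1: -10.5 dBFS is 18 dB over -28.5 dBFS; at 4:1 that becomes 4.5 dB over, giving -24 dBFS; +7 dB make-up → -17 dBFS.
Stage 2: -17 dBFS ≤ -4.5 dBFS, so stage 2 doesn't engage; output -17 dBFS.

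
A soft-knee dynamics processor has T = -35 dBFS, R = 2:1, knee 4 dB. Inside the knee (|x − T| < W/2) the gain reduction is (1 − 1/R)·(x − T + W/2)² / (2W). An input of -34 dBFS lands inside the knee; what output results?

x − T + W/2 = -34 − (-35) + 2 = 3.
GR = (1 − 1/2) × 3² / 8 = 0.5 × 9 / 8 = 0.5625 dB.
Output = -34 − 0.5625 = -34.5625 dBFS.

-34.5625 dBFS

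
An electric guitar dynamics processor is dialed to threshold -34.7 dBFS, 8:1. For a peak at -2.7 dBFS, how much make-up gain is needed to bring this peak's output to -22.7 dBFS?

8 dB

Overshoot 32 dB → 32/8 = 4 dB after compression, so the compressed level is -34.7 + 4 = -30.7 dBFS.
Make-up = target − compressed = -22.7 − (-30.7) = 8 dB.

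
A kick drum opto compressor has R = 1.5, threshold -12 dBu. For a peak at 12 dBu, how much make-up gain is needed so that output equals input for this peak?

Without make-up, output = threshold + overshoot/1.5 = -12 + 16 = 4 dBu.
Gap to target: 8 dB.

8 dB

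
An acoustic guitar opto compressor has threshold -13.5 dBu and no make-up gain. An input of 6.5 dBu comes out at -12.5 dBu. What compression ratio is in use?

20:1

Input overshoot = 6.5 − (-13.5) = 20 dB; output overshoot = -12.5 − (-13.5) = 1 dB.
Ratio = 20 / 1 = 20.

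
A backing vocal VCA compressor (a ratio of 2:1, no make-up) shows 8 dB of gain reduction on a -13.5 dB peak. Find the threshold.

-29.5 dB

Input is 16 dB above T (since output overshoot × R = input overshoot: (-21.5 − T)·2 = -13.5 − T gives T = -29.5 dB).
Check: -29.5 + (-13.5 − (-29.5))/2 = -29.5 + 8 = -21.5 dB. ✓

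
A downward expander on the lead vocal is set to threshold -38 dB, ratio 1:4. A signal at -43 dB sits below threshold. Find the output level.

Undershoot = (-38) − (-43) = 5 dB.
At 1:4, that expands to 20 dB under threshold.
Output = -38 − 20 = -58 dB.

-58 dB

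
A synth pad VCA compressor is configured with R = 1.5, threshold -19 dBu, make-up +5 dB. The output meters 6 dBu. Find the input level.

Stripping the +5 dB make-up gives 1 dBu at the gain stage.
That's 20 dB above the -19 dBu threshold.
Undo the ratio: input overshoot = 20 × 1.5 = 30 dB, giving input = 11 dBu.

11 dBu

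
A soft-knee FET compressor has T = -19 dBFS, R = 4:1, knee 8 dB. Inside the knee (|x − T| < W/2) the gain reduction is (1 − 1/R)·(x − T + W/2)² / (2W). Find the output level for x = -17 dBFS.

-18.6875 dBFS

x − T + W/2 = -17 − (-19) + 4 = 6.
GR = (1 − 1/4) × 6² / 16 = 0.75 × 36 / 16 = 1.6875 dB.
Output = -17 − 1.6875 = -18.6875 dBFS.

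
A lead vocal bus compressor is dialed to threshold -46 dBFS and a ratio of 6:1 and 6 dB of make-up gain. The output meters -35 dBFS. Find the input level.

-16 dBFS

Before make-up, the level was -35 − 6 = -41 dBFS.
Post-compression overshoot = -41 − (-46) = 5 dB.
Input overshoot = R × output overshoot = 30 dB → input = -46 + 30 = -16 dBFS.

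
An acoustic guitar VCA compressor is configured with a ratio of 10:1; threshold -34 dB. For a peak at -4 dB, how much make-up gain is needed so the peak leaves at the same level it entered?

The peak compresses to -34 + 30/10 = -31 dB.
To reach -4 dB requires -4 − (-31) = 27 dB of make-up.

27 dB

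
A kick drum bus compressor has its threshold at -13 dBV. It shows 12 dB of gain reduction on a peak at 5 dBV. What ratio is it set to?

3:1

Input overshoot = 5 − (-13) = 18 dB.
Output overshoot = 18 − 12 = 6 dB.
Ratio = input overshoot / output overshoot = 18 / 6 = 3.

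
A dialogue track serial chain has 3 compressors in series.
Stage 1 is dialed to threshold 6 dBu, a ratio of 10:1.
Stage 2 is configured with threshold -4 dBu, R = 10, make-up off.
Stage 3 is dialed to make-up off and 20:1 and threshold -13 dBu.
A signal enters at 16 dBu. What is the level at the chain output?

-12.495 dBu

Stage 1: overshoot 10 dB → 10/10 = 1 dB → 7 dBu.
Stage 2: overshoot 11 dB → 11/10 = 1.1 dB → -2.9 dBu.
Stage 3: 10.1 dB above -13 dBu, reduced 20:1 to 0.505 dB above → -12.495 dBu.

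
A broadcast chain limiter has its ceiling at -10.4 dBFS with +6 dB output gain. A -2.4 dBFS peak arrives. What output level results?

The limiter clamps the peak to its -10.4 dBFS ceiling.
Output gain then adds 6 dB: -10.4 + 6 = -4.4 dBFS.

-4.4 dBFS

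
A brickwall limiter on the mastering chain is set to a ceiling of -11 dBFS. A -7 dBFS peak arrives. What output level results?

-11 dBFS

The limiter clamps the peak to its -11 dBFS ceiling.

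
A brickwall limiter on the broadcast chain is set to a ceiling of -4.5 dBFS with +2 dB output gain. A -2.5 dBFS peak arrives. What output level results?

-2.5 dBFS

A brickwall limiter is an ∞:1 compressor: any input above the ceiling is clamped to -4.5 dBFS.
Output gain then adds 2 dB: -4.5 + 2 = -2.5 dBFS.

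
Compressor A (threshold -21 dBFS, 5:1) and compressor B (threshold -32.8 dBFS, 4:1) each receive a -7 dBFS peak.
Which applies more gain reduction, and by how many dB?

B, by 8.15 dB

A: overshoot 14 dB → output overshoot 2.8 dB → GR 11.2 dB.
B: overshoot 25.8 dB → output overshoot 6.45 dB → GR 19.35 dB.
B reduces 8.15 dB more.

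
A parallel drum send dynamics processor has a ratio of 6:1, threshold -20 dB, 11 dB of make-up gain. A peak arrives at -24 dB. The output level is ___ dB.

-13 dB

-24 dB is 4 dB below the -20 dB threshold, so no gain reduction is applied.
Make-up gain adds 11 dB: -24 + 11 = -13 dB.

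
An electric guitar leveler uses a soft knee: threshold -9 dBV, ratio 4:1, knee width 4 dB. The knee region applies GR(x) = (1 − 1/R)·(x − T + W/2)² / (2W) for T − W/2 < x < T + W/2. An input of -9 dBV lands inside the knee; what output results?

-9.375 dBV

x − T + W/2 = -9 − (-9) + 2 = 2.
GR = (1 − 1/4) × 2² / 8 = 0.75 × 4 / 8 = 0.375 dB.
Output = -9 − 0.375 = -9.375 dBV.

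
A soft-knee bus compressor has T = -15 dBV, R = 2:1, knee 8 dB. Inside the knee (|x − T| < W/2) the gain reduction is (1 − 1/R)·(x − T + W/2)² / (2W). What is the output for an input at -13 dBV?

-14.125 dBV

x − T + W/2 = -13 − (-15) + 4 = 6.
GR = (1 − 1/2) × 6² / 16 = 0.5 × 36 / 16 = 1.125 dB.
Output = -13 − 1.125 = -14.125 dBV.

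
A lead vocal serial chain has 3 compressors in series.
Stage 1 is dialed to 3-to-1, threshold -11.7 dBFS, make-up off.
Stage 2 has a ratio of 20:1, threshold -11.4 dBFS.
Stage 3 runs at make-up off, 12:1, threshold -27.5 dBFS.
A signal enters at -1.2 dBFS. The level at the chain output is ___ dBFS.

-26.145 dBFS

Stage 1: overshoot 10.5 dB → 10.5/3 = 3.5 dB → -8.2 dBFS.
Stage 2: overshoot 3.2 dB → 3.2/20 = 0.16 dB → -11.24 dBFS.
Stage 3: -11.24 dBFS is 16.26 dB over -27.5 dBFS; at 12:1 that becomes 1.355 dB over, giving -26.145 dBFS.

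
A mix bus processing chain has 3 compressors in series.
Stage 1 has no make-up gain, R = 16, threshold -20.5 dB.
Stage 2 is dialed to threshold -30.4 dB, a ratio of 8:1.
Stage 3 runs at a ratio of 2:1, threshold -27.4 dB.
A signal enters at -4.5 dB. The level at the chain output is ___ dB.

Stage 1: 16 dB above -20.5 dB, reduced 16:1 to 1 dB above → -19.5 dB.
Stage 2: -19.5 dB is 10.9 dB over -30.4 dB; at 8:1 that becomes 1.3625 dB over, giving -29.0375 dB.
Stage 3: -29.0375 dB ≤ -27.4 dB, so stage 3 doesn't engage; output -29.0375 dB.

-29.0375 dB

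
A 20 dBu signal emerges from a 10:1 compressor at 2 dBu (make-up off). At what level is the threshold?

0 dBu

Input is 20 dB above T (since output overshoot × R = input overshoot: (2 − T)·10 = 20 − T gives T = 0 dBu).
Check: 0 + (20 − 0)/10 = 0 + 2 = 2 dBu. ✓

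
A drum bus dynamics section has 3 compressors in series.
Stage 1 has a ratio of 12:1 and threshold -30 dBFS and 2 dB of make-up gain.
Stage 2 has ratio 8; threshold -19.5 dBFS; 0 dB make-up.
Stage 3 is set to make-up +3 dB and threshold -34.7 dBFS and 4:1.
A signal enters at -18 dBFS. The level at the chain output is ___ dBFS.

-29.775 dBFS

Stage 1: 12 dB above -30 dBFS, reduced 12:1 to 1 dB above → -29 dBFS; +2 dB make-up → -27 dBFS.
Stage 2: -27 dBFS is at or below the -19.5 dBFS threshold — no compression; output -27 dBFS.
Stage 3: overshoot 7.7 dB → 7.7/4 = 1.925 dB → -32.775 dBFS; +3 dB make-up → -29.775 dBFS.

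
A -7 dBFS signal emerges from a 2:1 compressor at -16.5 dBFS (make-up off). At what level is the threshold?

Let T be the threshold. Output overshoot = (input overshoot)/R, so -16.5 − T = (-7 − T)/2.
2·(-16.5 − T) = -7 − T → 1·T = -33 − (-7) = -26.
T = -26/1 = -26 dBFS.

-26 dBFS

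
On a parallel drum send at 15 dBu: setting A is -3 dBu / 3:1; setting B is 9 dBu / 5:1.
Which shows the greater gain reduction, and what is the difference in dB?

A, by 7.2 dB

A: 18 dB over, compressed to 6 dB over, so 12 dB of GR.
B: 6 dB over, compressed to 1.2 dB over, so 4.8 dB of GR.
Difference: 7.2 dB in favour of A.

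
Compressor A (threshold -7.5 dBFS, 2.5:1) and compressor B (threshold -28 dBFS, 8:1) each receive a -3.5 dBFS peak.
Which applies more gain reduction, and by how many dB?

A: 4 dB over, compressed to 1.6 dB over, so 2.4 dB of GR.
B: 24.5 dB over, compressed to 3.0625 dB over, so 21.4375 dB of GR.
Difference: 19.0375 dB in favour of B.

B, by 19.0375 dB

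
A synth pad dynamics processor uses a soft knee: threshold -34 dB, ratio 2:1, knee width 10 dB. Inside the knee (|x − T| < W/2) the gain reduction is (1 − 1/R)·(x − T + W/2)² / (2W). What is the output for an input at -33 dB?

x − T + W/2 = -33 − (-34) + 5 = 6.
GR = (1 − 1/2) × 6² / 20 = 0.5 × 36 / 20 = 0.9 dB.
Output = -33 − 0.9 = -33.9 dB.

-33.9 dB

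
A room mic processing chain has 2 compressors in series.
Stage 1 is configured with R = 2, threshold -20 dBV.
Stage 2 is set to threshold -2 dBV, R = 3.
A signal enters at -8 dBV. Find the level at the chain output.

-14 dBV

Stage 1: overshoot 12 dB → 12/2 = 6 dB → -14 dBV.
Stage 2: below threshold (-14 ≤ -2); passes unchanged; output -14 dBV.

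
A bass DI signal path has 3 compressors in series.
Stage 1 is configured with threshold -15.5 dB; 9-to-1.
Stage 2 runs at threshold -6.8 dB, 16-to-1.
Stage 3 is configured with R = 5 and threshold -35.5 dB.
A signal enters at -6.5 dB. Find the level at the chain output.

Stage 1: 9 dB above -15.5 dB, reduced 9:1 to 1 dB above → -14.5 dB.
Stage 2: -14.5 dB is at or below the -6.8 dB threshold — no compression; output -14.5 dB.
Stage 3: overshoot 21 dB → 21/5 = 4.2 dB → -31.3 dB.

-31.3 dB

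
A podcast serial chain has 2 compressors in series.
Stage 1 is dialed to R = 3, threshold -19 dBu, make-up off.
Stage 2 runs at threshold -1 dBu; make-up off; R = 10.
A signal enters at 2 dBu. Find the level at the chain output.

Stage 1: overshoot 21 dB → 21/3 = 7 dB → -12 dBu.
Stage 2: -12 dBu is at or below the -1 dBu threshold — no compression; output -12 dBu.

-12 dBu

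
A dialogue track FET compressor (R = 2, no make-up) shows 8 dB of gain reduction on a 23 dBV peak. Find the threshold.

Let T be the threshold. Output overshoot = (input overshoot)/R, so 15 − T = (23 − T)/2.
2·(15 − T) = 23 − T → 1·T = 30 − 23 = 7.
T = 7/1 = 7 dBV.

7 dBV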